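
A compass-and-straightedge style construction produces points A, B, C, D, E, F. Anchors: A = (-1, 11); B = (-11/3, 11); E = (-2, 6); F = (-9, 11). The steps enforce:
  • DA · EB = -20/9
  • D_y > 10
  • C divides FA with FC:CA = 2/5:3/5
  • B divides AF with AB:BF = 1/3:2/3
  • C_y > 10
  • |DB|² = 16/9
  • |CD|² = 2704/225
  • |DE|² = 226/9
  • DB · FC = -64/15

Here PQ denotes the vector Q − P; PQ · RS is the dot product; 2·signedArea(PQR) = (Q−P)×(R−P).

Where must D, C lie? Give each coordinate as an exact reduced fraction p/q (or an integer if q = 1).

C = (-29/5, 11)
D = (-7/3, 11)

1. C_x = -29/5  [C divides FA with FC:CA = 2/5:3/5]
2. C_y = 11  [C divides FA with FC:CA = 2/5:3/5]
   → C = (-29/5, 11)
3. D_x = -7/3  [DA · EB = -20/9 ∩ DB · FC = -64/15]
4. D_y = 11  [DA · EB = -20/9 ∩ DB · FC = -64/15]
   → D = (-7/3, 11)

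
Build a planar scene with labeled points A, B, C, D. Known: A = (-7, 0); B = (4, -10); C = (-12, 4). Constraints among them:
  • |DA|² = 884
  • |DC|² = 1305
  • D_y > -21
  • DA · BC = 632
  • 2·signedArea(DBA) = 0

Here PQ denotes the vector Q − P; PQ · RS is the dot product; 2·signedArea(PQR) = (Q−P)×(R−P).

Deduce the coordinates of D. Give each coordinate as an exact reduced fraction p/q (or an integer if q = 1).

D = (15, -20)

1. D_x = 15  [2·signedArea(DBA) = 0 ∩ DA · BC = 632]
2. D_y = -20  [2·signedArea(DBA) = 0 ∩ DA · BC = 632]
   → D = (15, -20)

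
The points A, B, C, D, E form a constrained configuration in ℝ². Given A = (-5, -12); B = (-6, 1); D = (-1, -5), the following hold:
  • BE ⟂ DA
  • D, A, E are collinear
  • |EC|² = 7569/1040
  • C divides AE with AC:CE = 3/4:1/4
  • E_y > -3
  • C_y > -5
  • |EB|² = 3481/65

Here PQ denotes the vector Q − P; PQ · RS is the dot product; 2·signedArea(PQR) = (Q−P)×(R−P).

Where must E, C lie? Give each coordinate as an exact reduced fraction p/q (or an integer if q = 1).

1. E_x = 23/65  [D, A, E are collinear ∩ BE ⟂ DA]
2. E_y = -171/65  [D, A, E are collinear ∩ BE ⟂ DA]
   → E = (23/65, -171/65)
3. C_x = -64/65  [C divides AE with AC:CE = 3/4:1/4]
4. C_y = -1293/260  [C divides AE with AC:CE = 3/4:1/4]
   → C = (-64/65, -1293/260)

C = (-64/65, -1293/260)
E = (23/65, -171/65)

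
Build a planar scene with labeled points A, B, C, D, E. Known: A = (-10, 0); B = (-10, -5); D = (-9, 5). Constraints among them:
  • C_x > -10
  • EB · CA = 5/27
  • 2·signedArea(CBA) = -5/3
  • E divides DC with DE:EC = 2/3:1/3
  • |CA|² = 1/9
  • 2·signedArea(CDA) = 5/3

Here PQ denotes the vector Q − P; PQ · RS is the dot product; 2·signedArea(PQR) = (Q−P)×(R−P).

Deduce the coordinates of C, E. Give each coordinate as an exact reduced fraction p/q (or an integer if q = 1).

C = (-29/3, 0)
E = (-85/9, 5/3)

1. C_x = -29/3  [2·signedArea(CBA) = -5/3 ∩ 2·signedArea(CDA) = 5/3]
2. C_y = 0  [2·signedArea(CBA) = -5/3 ∩ 2·signedArea(CDA) = 5/3]
   → C = (-29/3, 0)
3. E_x = -85/9  [E divides DC with DE:EC = 2/3:1/3]
4. E_y = 5/3  [E divides DC with DE:EC = 2/3:1/3]
   → E = (-85/9, 5/3)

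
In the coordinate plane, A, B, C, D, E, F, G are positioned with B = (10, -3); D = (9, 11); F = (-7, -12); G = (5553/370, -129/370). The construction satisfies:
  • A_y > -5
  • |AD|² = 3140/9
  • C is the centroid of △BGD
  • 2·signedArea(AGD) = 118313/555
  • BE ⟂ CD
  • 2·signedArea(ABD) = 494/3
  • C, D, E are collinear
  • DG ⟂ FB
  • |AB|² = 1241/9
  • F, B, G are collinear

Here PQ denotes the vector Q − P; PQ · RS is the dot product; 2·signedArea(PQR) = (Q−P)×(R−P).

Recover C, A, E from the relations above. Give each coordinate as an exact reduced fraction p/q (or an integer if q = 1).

1. C_x = 12583/1110  [C is the centroid of △BGD]
2. C_y = 2831/1110  [C is the centroid of △BGD]
   → C = (12583/1110, 2831/1110)
3. A_x = -5/3  [2·signedArea(AGD) = 118313/555 ∩ 2·signedArea(ABD) = 494/3]
4. A_y = -13/3  [2·signedArea(AGD) = 118313/555 ∩ 2·signedArea(ABD) = 494/3]
   → A = (-5/3, -13/3)
5. E_x = 1199403717/94689290  [C, D, E are collinear ∩ BE ⟂ CD]
6. E_y = -214256531/94689290  [C, D, E are collinear ∩ BE ⟂ CD]
   → E = (1199403717/94689290, -214256531/94689290)

A = (-5/3, -13/3)
C = (12583/1110, 2831/1110)
E = (1199403717/94689290, -214256531/94689290)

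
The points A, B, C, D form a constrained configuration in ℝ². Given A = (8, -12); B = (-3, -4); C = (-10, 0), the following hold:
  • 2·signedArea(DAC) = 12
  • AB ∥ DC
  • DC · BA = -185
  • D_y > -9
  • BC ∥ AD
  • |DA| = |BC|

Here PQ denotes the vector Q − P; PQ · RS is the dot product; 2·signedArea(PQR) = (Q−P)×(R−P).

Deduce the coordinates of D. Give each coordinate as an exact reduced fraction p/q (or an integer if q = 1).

1. D_x = 1  [AB ∥ DC ∩ BC ∥ AD]
2. D_y = -8  [AB ∥ DC ∩ BC ∥ AD]
   → D = (1, -8)

D = (1, -8)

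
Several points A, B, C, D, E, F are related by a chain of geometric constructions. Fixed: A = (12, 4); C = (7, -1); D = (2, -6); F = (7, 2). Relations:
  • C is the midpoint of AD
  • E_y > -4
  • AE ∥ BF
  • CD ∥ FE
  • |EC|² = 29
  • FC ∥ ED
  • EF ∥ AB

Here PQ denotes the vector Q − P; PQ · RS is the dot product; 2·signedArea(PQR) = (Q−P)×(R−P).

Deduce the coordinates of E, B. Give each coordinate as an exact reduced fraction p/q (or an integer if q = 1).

1. E_x = 2  [FC ∥ ED ∩ CD ∥ FE]
2. E_y = -3  [FC ∥ ED ∩ CD ∥ FE]
   → E = (2, -3)
3. B_x = 17  [AE ∥ BF ∩ EF ∥ AB]
4. B_y = 9  [AE ∥ BF ∩ EF ∥ AB]
   → B = (17, 9)

B = (17, 9)
E = (2, -3)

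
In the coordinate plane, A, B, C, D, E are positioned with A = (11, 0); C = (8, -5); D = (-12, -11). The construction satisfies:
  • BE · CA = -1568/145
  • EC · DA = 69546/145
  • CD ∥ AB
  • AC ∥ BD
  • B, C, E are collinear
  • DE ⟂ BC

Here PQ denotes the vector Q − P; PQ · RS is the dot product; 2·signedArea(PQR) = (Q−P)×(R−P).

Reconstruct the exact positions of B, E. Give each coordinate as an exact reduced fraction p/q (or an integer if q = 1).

1. B_x = -9  [AC ∥ BD ∩ CD ∥ AB]
2. B_y = -6  [AC ∥ BD ∩ CD ∥ AB]
   → B = (-9, -6)
3. E_x = -1781/145  [B, C, E are collinear ∩ DE ⟂ BC]
4. E_y = -898/145  [B, C, E are collinear ∩ DE ⟂ BC]
   → E = (-1781/145, -898/145)

B = (-9, -6)
E = (-1781/145, -898/145)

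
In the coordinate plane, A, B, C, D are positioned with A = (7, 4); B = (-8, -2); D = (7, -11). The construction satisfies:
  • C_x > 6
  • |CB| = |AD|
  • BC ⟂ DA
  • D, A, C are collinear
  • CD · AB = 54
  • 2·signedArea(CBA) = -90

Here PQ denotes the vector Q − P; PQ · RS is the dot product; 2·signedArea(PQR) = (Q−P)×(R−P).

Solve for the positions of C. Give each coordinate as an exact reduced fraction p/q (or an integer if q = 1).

1. C_x = 7  [D, A, C are collinear ∩ BC ⟂ DA]
2. C_y = -2  [D, A, C are collinear ∩ BC ⟂ DA]
   → C = (7, -2)

C = (7, -2)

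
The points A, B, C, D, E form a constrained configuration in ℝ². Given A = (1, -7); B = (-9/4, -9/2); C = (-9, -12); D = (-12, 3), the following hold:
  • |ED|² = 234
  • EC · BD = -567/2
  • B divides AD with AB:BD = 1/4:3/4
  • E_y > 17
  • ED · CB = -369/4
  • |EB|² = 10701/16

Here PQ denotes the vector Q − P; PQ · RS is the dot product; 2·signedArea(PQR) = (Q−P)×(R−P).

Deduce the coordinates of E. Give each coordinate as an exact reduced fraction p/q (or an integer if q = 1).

E = (-15, 18)

1. E_x = -15  [EC · BD = -567/2 ∩ ED · CB = -369/4]
2. E_y = 18  [EC · BD = -567/2 ∩ ED · CB = -369/4]
   → E = (-15, 18)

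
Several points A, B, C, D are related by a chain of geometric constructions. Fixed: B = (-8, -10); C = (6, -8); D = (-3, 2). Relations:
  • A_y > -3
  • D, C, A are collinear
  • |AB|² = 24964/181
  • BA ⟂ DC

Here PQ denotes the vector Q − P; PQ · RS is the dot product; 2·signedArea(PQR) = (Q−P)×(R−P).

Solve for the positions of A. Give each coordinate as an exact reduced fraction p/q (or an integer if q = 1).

A = (132/181, -388/181)

1. A_x = 132/181  [D, C, A are collinear ∩ BA ⟂ DC]
2. A_y = -388/181  [D, C, A are collinear ∩ BA ⟂ DC]
   → A = (132/181, -388/181)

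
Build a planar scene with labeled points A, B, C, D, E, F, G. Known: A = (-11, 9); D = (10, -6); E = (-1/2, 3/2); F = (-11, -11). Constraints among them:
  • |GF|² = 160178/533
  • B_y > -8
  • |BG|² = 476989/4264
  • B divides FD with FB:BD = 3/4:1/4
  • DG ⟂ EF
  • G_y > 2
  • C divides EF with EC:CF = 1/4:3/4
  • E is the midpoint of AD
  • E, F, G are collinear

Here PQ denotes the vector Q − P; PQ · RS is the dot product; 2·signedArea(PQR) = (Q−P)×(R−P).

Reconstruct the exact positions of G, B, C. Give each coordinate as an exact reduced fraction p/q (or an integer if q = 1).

1. G_x = 80/533  [E, F, G are collinear ∩ DG ⟂ EF]
2. G_y = 1212/533  [E, F, G are collinear ∩ DG ⟂ EF]
   → G = (80/533, 1212/533)
3. B_x = 19/4  [B divides FD with FB:BD = 3/4:1/4]
4. B_y = -29/4  [B divides FD with FB:BD = 3/4:1/4]
   → B = (19/4, -29/4)
5. C_x = -25/8  [C divides EF with EC:CF = 1/4:3/4]
6. C_y = -13/8  [C divides EF with EC:CF = 1/4:3/4]
   → C = (-25/8, -13/8)

B = (19/4, -29/4)
C = (-25/8, -13/8)
G = (80/533, 1212/533)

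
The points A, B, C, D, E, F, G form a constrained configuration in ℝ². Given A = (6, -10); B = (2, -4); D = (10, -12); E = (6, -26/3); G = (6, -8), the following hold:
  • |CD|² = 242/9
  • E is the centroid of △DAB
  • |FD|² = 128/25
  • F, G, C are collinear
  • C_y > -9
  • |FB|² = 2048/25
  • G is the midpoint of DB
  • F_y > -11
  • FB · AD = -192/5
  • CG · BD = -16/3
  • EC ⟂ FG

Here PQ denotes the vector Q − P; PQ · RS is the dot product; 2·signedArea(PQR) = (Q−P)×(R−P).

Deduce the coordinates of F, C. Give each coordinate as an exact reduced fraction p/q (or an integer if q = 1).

C = (19/3, -25/3)
F = (42/5, -52/5)

1. F_x = 42/5  [line -4·x + 2·y + 272/5 = 0 ∩ |FD|² = 128/25]
2. F_y = -52/5  [line -4·x + 2·y + 272/5 = 0 ∩ |FD|² = 128/25]
   → F = (42/5, -52/5)
3. C_x = 19/3  [F, G, C are collinear ∩ EC ⟂ FG]
4. C_y = -25/3  [F, G, C are collinear ∩ EC ⟂ FG]
   → C = (19/3, -25/3)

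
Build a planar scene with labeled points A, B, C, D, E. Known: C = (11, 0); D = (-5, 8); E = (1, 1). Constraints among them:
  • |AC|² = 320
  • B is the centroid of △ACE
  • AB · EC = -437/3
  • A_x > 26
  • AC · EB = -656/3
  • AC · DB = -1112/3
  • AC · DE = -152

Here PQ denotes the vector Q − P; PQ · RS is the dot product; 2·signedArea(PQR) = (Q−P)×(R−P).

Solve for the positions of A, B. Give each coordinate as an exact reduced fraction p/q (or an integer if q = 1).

A = (27, -8)
B = (13, -7/3)

1. A_x = 27  [line -6·x + 7·y + 218 = 0 ∩ |AC|² = 320]
2. A_y = -8  [line -6·x + 7·y + 218 = 0 ∩ |AC|² = 320]
   → A = (27, -8)
3. B_x = 13  [AC · EB = -656/3 ∩ B is the centroid of △ACE]
4. B_y = -7/3  [AC · EB = -656/3 ∩ B is the centroid of △ACE]
   → B = (13, -7/3)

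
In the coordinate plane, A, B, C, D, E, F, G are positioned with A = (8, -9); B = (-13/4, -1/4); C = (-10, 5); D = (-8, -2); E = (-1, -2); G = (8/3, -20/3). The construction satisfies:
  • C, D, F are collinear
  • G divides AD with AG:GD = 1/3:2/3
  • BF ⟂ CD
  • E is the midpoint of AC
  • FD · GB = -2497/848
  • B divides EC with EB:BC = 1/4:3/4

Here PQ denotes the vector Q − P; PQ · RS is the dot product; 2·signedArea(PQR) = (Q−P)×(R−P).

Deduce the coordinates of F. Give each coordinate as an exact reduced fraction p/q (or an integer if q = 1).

1. F_x = -859/106  [C, D, F are collinear ∩ BF ⟂ CD]
2. F_y = -347/212  [C, D, F are collinear ∩ BF ⟂ CD]
   → F = (-859/106, -347/212)

F = (-859/106, -347/212)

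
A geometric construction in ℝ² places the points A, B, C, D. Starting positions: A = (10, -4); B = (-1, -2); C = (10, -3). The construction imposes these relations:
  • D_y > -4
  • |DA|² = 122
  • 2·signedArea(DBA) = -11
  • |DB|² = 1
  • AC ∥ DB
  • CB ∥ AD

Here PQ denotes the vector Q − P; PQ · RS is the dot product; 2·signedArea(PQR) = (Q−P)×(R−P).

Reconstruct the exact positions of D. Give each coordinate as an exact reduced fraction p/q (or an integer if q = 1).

D = (-1, -3)

1. D_x = -1  [AC ∥ DB ∩ CB ∥ AD]
2. D_y = -3  [AC ∥ DB ∩ CB ∥ AD]
   → D = (-1, -3)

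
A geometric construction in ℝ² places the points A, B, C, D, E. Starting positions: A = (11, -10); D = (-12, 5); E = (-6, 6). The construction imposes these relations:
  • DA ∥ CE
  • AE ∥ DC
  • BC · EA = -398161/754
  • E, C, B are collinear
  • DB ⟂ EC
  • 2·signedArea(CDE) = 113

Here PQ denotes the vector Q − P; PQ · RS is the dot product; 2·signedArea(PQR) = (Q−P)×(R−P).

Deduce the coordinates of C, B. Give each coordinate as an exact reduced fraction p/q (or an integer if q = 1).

1. C_x = -29  [DA ∥ CE ∩ AE ∥ DC]
2. C_y = 21  [DA ∥ CE ∩ AE ∥ DC]
   → C = (-29, 21)
3. B_x = -7353/754  [E, C, B are collinear ∩ DB ⟂ EC]
4. B_y = 6369/754  [E, C, B are collinear ∩ DB ⟂ EC]
   → B = (-7353/754, 6369/754)

B = (-7353/754, 6369/754)
C = (-29, 21)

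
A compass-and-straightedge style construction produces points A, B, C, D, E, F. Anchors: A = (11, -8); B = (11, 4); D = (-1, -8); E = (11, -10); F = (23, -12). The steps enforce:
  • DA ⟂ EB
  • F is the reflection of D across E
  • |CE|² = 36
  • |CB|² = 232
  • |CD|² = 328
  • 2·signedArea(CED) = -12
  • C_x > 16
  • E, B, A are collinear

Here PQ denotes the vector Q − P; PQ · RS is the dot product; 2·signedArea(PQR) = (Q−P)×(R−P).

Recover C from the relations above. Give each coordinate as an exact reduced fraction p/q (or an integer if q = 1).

C = (17, -10)

1. C_x = 17  [line -2·x + -12·y + -86 = 0 ∩ |CB|² = 232]
2. C_y = -10  [line -2·x + -12·y + -86 = 0 ∩ |CB|² = 232]
   → C = (17, -10)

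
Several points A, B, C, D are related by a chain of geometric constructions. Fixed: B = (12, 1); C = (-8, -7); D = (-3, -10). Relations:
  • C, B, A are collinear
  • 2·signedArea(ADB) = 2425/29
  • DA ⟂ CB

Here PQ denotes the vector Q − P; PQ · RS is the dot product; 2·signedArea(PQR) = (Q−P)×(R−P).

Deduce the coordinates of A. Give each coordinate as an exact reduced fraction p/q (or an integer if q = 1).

1. A_x = -137/29  [C, B, A are collinear ∩ DA ⟂ CB]
2. A_y = -165/29  [C, B, A are collinear ∩ DA ⟂ CB]
   → A = (-137/29, -165/29)

A = (-137/29, -165/29)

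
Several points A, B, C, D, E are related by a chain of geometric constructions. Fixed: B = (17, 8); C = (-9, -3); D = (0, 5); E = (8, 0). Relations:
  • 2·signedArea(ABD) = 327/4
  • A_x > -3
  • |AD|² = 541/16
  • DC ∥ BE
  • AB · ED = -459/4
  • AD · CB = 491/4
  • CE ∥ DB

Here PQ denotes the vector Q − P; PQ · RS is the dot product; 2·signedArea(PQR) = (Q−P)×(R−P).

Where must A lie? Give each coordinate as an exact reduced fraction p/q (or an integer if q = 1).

1. A_x = -5/2  [2·signedArea(ABD) = 327/4 ∩ AB · ED = -459/4]
2. A_y = -1/4  [2·signedArea(ABD) = 327/4 ∩ AB · ED = -459/4]
   → A = (-5/2, -1/4)

A = (-5/2, -1/4)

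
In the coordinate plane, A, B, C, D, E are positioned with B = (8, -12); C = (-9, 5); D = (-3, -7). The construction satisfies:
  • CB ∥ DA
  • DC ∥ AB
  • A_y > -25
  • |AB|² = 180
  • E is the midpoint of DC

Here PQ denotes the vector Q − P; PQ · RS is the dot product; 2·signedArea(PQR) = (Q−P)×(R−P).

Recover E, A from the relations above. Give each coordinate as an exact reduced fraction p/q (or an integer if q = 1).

1. E_x = -6  [E is the midpoint of DC]
2. E_y = -1  [E is the midpoint of DC]
   → E = (-6, -1)
3. A_x = 14  [DC ∥ AB ∩ CB ∥ DA]
4. A_y = -24  [DC ∥ AB ∩ CB ∥ DA]
   → A = (14, -24)

A = (14, -24)
E = (-6, -1)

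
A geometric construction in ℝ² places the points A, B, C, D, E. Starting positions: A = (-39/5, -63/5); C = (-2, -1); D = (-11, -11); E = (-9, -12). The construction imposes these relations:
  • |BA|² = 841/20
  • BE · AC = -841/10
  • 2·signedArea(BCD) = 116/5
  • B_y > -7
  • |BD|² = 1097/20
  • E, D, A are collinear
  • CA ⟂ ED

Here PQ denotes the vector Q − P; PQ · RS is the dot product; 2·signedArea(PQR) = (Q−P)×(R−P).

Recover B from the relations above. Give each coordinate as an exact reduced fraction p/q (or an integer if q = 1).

1. B_x = -49/10  [BE · AC = -841/10 ∩ 2·signedArea(BCD) = 116/5]
2. B_y = -34/5  [BE · AC = -841/10 ∩ 2·signedArea(BCD) = 116/5]
   → B = (-49/10, -34/5)

B = (-49/10, -34/5)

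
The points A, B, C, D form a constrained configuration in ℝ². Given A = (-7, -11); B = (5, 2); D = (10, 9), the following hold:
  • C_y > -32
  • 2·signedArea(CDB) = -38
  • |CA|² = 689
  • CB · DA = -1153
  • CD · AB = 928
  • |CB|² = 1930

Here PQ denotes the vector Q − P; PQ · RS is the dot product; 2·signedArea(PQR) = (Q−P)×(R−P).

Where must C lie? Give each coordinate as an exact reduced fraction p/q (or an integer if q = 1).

C = (-24, -31)

1. C_x = -24  [2·signedArea(CDB) = -38 ∩ CB · DA = -1153]
2. C_y = -31  [2·signedArea(CDB) = -38 ∩ CB · DA = -1153]
   → C = (-24, -31)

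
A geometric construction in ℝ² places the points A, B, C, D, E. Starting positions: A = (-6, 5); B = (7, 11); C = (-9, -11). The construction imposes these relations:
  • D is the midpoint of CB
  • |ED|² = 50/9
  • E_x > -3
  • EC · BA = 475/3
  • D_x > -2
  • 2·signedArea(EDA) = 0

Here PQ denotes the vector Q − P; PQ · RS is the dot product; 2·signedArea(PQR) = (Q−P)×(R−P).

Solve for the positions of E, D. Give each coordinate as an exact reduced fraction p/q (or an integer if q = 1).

D = (-1, 0)
E = (-8/3, 5/3)

1. D_x = -1  [D is the midpoint of CB]
2. D_y = 0  [D is the midpoint of CB]
   → D = (-1, 0)
3. E_x = -8/3  [2·signedArea(EDA) = 0 ∩ EC · BA = 475/3]
4. E_y = 5/3  [2·signedArea(EDA) = 0 ∩ EC · BA = 475/3]
   → E = (-8/3, 5/3)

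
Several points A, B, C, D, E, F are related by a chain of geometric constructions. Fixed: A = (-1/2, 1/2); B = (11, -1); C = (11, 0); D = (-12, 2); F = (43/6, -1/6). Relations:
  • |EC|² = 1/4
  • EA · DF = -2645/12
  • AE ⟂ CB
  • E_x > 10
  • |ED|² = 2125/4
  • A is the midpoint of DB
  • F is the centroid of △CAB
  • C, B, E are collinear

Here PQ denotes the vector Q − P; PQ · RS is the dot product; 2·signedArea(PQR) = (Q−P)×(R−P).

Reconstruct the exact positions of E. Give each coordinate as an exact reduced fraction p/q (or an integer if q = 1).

1. E_x = 11  [C, B, E are collinear ∩ AE ⟂ CB]
2. E_y = 1/2  [C, B, E are collinear ∩ AE ⟂ CB]
   → E = (11, 1/2)

E = (11, 1/2)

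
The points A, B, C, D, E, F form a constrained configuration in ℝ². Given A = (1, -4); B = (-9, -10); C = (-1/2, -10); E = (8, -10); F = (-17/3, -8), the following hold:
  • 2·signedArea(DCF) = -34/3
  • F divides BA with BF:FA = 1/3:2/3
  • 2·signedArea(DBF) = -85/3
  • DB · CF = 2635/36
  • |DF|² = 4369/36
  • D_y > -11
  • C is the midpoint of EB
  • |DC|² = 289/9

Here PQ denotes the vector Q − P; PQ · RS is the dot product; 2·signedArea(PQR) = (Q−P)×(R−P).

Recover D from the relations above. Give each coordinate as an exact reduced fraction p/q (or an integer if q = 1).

1. D_x = 31/6  [2·signedArea(DCF) = -34/3 ∩ DB · CF = 2635/36]
2. D_y = -10  [2·signedArea(DCF) = -34/3 ∩ DB · CF = 2635/36]
   → D = (31/6, -10)

D = (31/6, -10)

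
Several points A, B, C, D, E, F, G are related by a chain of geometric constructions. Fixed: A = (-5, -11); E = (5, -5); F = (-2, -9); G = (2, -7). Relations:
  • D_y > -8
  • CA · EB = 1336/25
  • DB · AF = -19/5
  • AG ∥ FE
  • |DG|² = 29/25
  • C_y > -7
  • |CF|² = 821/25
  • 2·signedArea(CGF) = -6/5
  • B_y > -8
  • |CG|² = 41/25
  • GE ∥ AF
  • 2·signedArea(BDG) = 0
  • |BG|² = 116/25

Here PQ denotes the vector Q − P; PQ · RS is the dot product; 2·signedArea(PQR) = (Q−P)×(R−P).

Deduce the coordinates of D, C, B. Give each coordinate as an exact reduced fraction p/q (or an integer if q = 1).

B = (0, -39/5)
C = (3, -31/5)
D = (1, -37/5)

1. C_x = 3  [line 2·x + -4·y + -154/5 = 0 ∩ |CG|² = 41/25]
2. C_y = -31/5  [line 2·x + -4·y + -154/5 = 0 ∩ |CG|² = 41/25]
   → C = (3, -31/5)
3. B_x = 0  [line -8·x + -24/5·y + -936/25 = 0 ∩ |BG|² = 116/25]
4. B_y = -39/5  [line -8·x + -24/5·y + -936/25 = 0 ∩ |BG|² = 116/25]
   → B = (0, -39/5)
5. D_x = 1  [DB · AF = -19/5 ∩ 2·signedArea(BDG) = 0]
6. D_y = -37/5  [DB · AF = -19/5 ∩ 2·signedArea(BDG) = 0]
   → D = (1, -37/5)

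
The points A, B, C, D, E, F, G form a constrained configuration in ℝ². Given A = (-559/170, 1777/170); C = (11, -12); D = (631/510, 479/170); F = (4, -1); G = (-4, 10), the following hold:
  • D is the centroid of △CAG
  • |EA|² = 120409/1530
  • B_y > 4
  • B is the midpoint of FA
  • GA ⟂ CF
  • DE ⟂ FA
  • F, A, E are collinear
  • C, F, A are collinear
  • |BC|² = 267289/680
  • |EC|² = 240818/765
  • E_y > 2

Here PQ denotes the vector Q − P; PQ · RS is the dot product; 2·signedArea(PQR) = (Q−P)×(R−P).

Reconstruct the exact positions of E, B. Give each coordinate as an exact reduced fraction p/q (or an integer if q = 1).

B = (121/340, 1607/340)
E = (376/255, 757/255)

1. E_x = 376/255  [F, A, E are collinear ∩ DE ⟂ FA]
2. E_y = 757/255  [F, A, E are collinear ∩ DE ⟂ FA]
   → E = (376/255, 757/255)
3. B_x = 121/340  [B is the midpoint of FA]
4. B_y = 1607/340  [B is the midpoint of FA]
   → B = (121/340, 1607/340)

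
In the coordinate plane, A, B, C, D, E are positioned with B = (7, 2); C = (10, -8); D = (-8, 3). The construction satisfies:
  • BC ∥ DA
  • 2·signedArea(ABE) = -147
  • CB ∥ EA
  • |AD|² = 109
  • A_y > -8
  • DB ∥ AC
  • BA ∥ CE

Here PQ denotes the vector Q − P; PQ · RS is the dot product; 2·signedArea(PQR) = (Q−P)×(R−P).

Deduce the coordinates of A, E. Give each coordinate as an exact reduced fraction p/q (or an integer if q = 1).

A = (-5, -7)
E = (-2, -17)

1. A_x = -5  [DB ∥ AC ∩ BC ∥ DA]
2. A_y = -7  [DB ∥ AC ∩ BC ∥ DA]
   → A = (-5, -7)
3. E_x = -2  [CB ∥ EA ∩ BA ∥ CE]
4. E_y = -17  [CB ∥ EA ∩ BA ∥ CE]
   → E = (-2, -17)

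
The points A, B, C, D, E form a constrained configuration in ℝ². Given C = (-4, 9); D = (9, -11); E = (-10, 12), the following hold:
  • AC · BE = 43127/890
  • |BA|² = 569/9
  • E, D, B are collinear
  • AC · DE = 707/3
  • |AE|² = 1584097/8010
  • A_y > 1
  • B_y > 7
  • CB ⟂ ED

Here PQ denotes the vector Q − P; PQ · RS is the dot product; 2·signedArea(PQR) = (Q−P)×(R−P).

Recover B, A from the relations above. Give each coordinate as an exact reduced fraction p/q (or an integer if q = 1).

A = (-973/2670, 4691/2670)
B = (-5423/890, 6471/890)

1. B_x = -5423/890  [E, D, B are collinear ∩ CB ⟂ ED]
2. B_y = 6471/890  [E, D, B are collinear ∩ CB ⟂ ED]
   → B = (-5423/890, 6471/890)
3. A_x = -973/2670  [line 19·x + -23·y + 142/3 = 0 ∩ |AE|² = 1584097/8010]
4. A_y = 4691/2670  [line 19·x + -23·y + 142/3 = 0 ∩ |AE|² = 1584097/8010]
   → A = (-973/2670, 4691/2670)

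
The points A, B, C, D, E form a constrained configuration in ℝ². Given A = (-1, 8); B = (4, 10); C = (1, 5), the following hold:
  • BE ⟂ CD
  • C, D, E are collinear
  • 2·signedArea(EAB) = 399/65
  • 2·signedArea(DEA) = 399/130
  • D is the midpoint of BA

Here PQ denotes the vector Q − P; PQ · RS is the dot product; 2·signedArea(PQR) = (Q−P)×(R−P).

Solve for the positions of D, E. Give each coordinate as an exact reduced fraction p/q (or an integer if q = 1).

D = (3/2, 9)
E = (108/65, 669/65)

1. D_x = 3/2  [D is the midpoint of BA]
2. D_y = 9  [D is the midpoint of BA]
   → D = (3/2, 9)
3. E_x = 108/65  [C, D, E are collinear ∩ BE ⟂ CD]
4. E_y = 669/65  [C, D, E are collinear ∩ BE ⟂ CD]
   → E = (108/65, 669/65)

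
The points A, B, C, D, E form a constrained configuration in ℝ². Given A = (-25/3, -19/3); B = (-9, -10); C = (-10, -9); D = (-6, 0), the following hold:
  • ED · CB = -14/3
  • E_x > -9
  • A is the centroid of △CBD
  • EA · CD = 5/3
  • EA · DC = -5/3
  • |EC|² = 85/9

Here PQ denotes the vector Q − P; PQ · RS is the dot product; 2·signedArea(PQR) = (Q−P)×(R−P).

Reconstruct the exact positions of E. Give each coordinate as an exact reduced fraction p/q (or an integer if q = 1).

E = (-8, -20/3)

1. E_x = -8  [EA · DC = -5/3 ∩ ED · CB = -14/3]
2. E_y = -20/3  [EA · DC = -5/3 ∩ ED · CB = -14/3]
   → E = (-8, -20/3)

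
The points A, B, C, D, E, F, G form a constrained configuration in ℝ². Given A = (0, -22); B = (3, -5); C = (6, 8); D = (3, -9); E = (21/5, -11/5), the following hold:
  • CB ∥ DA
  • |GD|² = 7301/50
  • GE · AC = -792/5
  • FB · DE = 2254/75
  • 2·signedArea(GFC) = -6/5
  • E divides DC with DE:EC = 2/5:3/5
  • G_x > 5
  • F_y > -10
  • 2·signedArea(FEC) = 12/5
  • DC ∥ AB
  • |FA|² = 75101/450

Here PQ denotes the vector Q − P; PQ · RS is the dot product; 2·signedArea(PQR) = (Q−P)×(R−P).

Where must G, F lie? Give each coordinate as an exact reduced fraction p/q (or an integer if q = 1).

1. F_x = 27/10  [FB · DE = 2254/75 ∩ 2·signedArea(FEC) = 12/5]
2. F_y = -281/30  [FB · DE = 2254/75 ∩ 2·signedArea(FEC) = 12/5]
   → F = (27/10, -281/30)
3. G_x = 51/10  [2·signedArea(GFC) = -6/5 ∩ GE · AC = -792/5]
4. G_y = 29/10  [2·signedArea(GFC) = -6/5 ∩ GE · AC = -792/5]
   → G = (51/10, 29/10)

F = (27/10, -281/30)
G = (51/10, 29/10)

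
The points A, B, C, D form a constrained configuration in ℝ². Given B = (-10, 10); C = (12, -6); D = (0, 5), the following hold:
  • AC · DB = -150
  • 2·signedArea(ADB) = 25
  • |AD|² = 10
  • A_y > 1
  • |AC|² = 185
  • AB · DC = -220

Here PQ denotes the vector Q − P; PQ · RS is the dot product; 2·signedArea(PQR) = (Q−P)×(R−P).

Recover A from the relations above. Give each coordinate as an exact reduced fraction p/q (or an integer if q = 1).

1. A_x = 1  [AC · DB = -150 ∩ AB · DC = -220]
2. A_y = 2  [AC · DB = -150 ∩ AB · DC = -220]
   → A = (1, 2)

A = (1, 2)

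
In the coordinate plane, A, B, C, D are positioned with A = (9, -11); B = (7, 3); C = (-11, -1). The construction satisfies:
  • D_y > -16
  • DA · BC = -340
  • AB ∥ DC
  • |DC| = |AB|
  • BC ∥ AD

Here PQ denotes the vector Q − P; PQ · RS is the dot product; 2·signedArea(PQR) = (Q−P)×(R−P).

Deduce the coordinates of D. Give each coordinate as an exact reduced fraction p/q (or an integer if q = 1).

1. D_x = -9  [AB ∥ DC ∩ BC ∥ AD]
2. D_y = -15  [AB ∥ DC ∩ BC ∥ AD]
   → D = (-9, -15)

D = (-9, -15)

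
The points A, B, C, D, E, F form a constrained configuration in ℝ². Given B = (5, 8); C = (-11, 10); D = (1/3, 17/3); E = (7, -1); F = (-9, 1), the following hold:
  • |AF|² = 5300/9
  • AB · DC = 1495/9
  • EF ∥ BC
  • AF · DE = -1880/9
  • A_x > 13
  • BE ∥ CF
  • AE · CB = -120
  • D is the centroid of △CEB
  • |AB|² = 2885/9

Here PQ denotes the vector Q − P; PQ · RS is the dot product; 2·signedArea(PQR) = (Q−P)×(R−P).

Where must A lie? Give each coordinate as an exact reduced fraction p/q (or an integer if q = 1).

1. A_x = 41/3  [AB · DC = 1495/9 ∩ AF · DE = -1880/9]
2. A_y = -23/3  [AB · DC = 1495/9 ∩ AF · DE = -1880/9]
   → A = (41/3, -23/3)

A = (41/3, -23/3)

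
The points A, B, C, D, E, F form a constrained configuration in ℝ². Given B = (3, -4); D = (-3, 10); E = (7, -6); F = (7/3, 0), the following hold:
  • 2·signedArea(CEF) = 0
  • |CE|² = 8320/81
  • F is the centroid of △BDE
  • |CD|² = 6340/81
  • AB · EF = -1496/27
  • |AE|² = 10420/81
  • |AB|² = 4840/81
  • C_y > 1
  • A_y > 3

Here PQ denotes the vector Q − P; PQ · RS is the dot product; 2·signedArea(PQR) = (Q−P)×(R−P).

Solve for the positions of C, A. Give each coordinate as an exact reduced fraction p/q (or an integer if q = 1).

1. C_x = 7/9  [line -6·x + -14/3·y + 14 = 0 ∩ |CE|² = 8320/81]
2. C_y = 2  [line -6·x + -14/3·y + 14 = 0 ∩ |CE|² = 8320/81]
   → C = (7/9, 2)
3. A_x = 5/9  [line 14/3·x + -6·y + 470/27 = 0 ∩ |AB|² = 4840/81]
4. A_y = 10/3  [line 14/3·x + -6·y + 470/27 = 0 ∩ |AB|² = 4840/81]
   → A = (5/9, 10/3)

A = (5/9, 10/3)
C = (7/9, 2)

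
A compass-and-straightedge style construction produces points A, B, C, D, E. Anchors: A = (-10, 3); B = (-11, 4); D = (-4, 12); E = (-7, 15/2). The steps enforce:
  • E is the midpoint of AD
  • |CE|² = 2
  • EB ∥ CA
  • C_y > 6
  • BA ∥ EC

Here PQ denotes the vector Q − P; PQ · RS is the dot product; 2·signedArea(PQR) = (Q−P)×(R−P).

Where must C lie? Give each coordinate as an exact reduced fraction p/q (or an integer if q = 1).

1. C_x = -6  [EB ∥ CA ∩ BA ∥ EC]
2. C_y = 13/2  [EB ∥ CA ∩ BA ∥ EC]
   → C = (-6, 13/2)

C = (-6, 13/2)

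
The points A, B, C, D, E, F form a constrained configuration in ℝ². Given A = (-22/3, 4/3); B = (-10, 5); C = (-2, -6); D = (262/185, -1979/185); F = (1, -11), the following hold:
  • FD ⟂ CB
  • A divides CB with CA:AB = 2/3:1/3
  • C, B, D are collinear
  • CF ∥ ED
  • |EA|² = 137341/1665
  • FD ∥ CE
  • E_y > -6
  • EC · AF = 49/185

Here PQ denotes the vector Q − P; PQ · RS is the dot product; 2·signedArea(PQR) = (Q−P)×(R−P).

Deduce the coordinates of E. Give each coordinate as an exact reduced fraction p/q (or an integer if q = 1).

E = (-293/185, -1054/185)

1. E_x = -293/185  [CF ∥ ED ∩ FD ∥ CE]
2. E_y = -1054/185  [CF ∥ ED ∩ FD ∥ CE]
   → E = (-293/185, -1054/185)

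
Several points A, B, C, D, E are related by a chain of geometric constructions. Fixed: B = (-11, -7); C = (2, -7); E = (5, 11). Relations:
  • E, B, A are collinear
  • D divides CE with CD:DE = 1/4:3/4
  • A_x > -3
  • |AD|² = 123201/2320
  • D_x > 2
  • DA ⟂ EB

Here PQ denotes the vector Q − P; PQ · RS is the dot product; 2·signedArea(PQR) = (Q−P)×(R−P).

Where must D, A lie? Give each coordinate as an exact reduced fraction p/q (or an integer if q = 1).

1. D_x = 11/4  [D divides CE with CD:DE = 1/4:3/4]
2. D_y = -5/2  [D divides CE with CD:DE = 1/4:3/4]
   → D = (11/4, -5/2)
3. A_x = -391/145  [E, B, A are collinear ∩ DA ⟂ EB]
4. A_y = 679/290  [E, B, A are collinear ∩ DA ⟂ EB]
   → A = (-391/145, 679/290)

A = (-391/145, 679/290)
D = (11/4, -5/2)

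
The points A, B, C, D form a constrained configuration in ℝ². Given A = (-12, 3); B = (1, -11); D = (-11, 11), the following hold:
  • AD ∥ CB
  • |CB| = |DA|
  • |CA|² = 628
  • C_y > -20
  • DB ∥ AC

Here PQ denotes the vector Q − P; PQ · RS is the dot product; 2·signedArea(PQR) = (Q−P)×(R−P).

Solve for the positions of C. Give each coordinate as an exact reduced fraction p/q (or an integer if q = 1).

1. C_x = 0  [AD ∥ CB ∩ DB ∥ AC]
2. C_y = -19  [AD ∥ CB ∩ DB ∥ AC]
   → C = (0, -19)

C = (0, -19)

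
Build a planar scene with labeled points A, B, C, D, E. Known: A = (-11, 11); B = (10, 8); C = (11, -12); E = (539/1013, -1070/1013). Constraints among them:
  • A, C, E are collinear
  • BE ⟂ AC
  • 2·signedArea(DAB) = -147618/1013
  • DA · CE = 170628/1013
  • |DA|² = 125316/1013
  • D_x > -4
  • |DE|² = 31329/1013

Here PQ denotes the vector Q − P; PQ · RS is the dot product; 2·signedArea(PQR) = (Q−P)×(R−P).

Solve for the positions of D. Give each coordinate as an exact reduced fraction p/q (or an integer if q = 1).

1. D_x = -3355/1013  [DA · CE = 170628/1013 ∩ 2·signedArea(DAB) = -147618/1013]
2. D_y = 3001/1013  [DA · CE = 170628/1013 ∩ 2·signedArea(DAB) = -147618/1013]
   → D = (-3355/1013, 3001/1013)

D = (-3355/1013, 3001/1013)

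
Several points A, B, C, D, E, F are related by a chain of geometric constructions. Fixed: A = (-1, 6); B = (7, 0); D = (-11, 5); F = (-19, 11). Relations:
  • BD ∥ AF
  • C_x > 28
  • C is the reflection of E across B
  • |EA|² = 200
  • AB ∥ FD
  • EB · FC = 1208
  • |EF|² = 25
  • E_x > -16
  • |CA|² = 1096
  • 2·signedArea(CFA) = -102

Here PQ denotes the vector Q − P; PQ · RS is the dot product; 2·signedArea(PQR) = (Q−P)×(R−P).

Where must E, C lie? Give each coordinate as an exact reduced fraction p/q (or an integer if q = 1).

C = (29, -8)
E = (-15, 8)

1. C_x = 29  [line 5·x + 18·y + -1 = 0 ∩ |CA|² = 1096]
2. C_y = -8  [line 5·x + 18·y + -1 = 0 ∩ |CA|² = 1096]
   → C = (29, -8)
3. E_x = -15  [EB · FC = 1208 ∩ C is the reflection of E across B]
4. E_y = 8  [EB · FC = 1208 ∩ C is the reflection of E across B]
   → E = (-15, 8)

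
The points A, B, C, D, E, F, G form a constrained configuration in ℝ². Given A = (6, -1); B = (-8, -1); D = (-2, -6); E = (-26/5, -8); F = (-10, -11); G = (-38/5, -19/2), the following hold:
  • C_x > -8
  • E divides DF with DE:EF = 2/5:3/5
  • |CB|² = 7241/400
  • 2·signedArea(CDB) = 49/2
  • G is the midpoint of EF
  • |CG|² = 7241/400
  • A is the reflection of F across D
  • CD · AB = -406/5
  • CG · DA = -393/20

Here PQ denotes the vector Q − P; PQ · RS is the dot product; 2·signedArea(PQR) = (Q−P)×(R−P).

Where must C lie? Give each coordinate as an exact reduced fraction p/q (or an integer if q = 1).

C = (-39/5, -21/4)

1. C_x = -39/5  [2·signedArea(CDB) = 49/2 ∩ CD · AB = -406/5]
2. C_y = -21/4  [2·signedArea(CDB) = 49/2 ∩ CD · AB = -406/5]
   → C = (-39/5, -21/4)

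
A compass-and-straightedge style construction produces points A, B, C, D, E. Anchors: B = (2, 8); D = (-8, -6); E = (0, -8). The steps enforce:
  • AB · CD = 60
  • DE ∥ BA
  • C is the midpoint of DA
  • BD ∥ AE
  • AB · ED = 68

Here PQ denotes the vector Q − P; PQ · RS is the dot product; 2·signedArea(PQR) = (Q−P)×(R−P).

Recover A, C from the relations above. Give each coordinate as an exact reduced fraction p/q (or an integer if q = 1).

A = (10, 6)
C = (1, 0)

1. A_x = 10  [BD ∥ AE ∩ DE ∥ BA]
2. A_y = 6  [BD ∥ AE ∩ DE ∥ BA]
   → A = (10, 6)
3. C_x = 1  [C is the midpoint of DA]
4. C_y = 0  [C is the midpoint of DA]
   → C = (1, 0)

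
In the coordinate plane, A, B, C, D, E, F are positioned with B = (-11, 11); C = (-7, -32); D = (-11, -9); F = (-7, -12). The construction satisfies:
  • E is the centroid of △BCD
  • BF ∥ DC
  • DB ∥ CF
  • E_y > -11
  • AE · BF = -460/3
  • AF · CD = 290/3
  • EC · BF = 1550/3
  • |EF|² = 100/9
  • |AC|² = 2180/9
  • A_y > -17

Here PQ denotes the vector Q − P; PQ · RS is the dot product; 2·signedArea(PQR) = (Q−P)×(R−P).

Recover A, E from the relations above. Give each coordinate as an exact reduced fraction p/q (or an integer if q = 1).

1. A_x = -29/3  [line 4·x + -23·y + -1034/3 = 0 ∩ |AC|² = 2180/9]
2. A_y = -50/3  [line 4·x + -23·y + -1034/3 = 0 ∩ |AC|² = 2180/9]
   → A = (-29/3, -50/3)
3. E_x = -29/3  [AE · BF = -460/3 ∩ E is the centroid of △BCD]
4. E_y = -10  [AE · BF = -460/3 ∩ E is the centroid of △BCD]
   → E = (-29/3, -10)

A = (-29/3, -50/3)
E = (-29/3, -10)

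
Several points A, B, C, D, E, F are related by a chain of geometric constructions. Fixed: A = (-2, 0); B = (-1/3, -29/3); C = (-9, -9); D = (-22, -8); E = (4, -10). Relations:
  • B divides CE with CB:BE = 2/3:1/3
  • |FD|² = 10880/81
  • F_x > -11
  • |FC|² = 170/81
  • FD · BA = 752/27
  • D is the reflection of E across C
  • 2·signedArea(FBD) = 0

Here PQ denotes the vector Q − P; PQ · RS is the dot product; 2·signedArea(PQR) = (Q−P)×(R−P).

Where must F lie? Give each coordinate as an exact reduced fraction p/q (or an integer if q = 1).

F = (-94/9, -80/9)

1. F_x = -94/9  [2·signedArea(FBD) = 0 ∩ FD · BA = 752/27]
2. F_y = -80/9  [2·signedArea(FBD) = 0 ∩ FD · BA = 752/27]
   → F = (-94/9, -80/9)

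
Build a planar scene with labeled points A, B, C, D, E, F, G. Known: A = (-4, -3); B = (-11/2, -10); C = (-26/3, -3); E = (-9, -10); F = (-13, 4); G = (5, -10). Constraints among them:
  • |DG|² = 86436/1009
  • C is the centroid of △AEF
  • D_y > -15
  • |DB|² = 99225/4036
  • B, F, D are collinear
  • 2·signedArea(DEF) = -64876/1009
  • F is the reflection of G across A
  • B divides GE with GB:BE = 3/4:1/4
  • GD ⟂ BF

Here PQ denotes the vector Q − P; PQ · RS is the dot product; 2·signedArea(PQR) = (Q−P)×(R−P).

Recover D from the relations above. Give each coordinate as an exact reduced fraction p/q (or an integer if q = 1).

1. D_x = -3187/1009  [B, F, D are collinear ∩ GD ⟂ BF]
2. D_y = -14500/1009  [B, F, D are collinear ∩ GD ⟂ BF]
   → D = (-3187/1009, -14500/1009)

D = (-3187/1009, -14500/1009)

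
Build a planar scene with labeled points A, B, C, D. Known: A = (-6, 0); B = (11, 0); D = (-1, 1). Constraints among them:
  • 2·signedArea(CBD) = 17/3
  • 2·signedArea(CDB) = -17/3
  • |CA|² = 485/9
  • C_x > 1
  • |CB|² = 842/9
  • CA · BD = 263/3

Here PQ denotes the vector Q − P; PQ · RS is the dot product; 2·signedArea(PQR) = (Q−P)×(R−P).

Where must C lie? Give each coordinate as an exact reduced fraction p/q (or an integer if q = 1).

1. C_x = 4/3  [CA · BD = 263/3 ∩ 2·signedArea(CBD) = 17/3]
2. C_y = 1/3  [CA · BD = 263/3 ∩ 2·signedArea(CBD) = 17/3]
   → C = (4/3, 1/3)

C = (4/3, 1/3)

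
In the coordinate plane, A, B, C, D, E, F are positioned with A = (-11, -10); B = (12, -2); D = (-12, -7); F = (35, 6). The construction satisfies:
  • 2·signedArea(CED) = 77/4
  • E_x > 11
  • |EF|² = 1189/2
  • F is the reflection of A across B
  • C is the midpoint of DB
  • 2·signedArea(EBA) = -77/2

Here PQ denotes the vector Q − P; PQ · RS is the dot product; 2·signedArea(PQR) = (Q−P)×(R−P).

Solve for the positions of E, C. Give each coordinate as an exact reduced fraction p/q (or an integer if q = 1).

1. C_x = 0  [C is the midpoint of DB]
2. C_y = -9/2  [C is the midpoint of DB]
   → C = (0, -9/2)
3. E_x = 23/2  [2·signedArea(EBA) = -77/2 ∩ 2·signedArea(CED) = 77/4]
4. E_y = -1/2  [2·signedArea(EBA) = -77/2 ∩ 2·signedArea(CED) = 77/4]
   → E = (23/2, -1/2)

C = (0, -9/2)
E = (23/2, -1/2)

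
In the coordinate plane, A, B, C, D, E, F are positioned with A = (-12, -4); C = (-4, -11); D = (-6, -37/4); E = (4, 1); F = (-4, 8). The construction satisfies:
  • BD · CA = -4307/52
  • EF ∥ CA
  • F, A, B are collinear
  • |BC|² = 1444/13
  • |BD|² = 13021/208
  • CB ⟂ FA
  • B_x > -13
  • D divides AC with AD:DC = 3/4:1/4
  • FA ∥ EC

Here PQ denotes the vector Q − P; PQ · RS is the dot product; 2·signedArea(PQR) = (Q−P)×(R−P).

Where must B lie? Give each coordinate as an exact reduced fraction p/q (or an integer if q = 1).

1. B_x = -166/13  [F, A, B are collinear ∩ CB ⟂ FA]
2. B_y = -67/13  [F, A, B are collinear ∩ CB ⟂ FA]
   → B = (-166/13, -67/13)

B = (-166/13, -67/13)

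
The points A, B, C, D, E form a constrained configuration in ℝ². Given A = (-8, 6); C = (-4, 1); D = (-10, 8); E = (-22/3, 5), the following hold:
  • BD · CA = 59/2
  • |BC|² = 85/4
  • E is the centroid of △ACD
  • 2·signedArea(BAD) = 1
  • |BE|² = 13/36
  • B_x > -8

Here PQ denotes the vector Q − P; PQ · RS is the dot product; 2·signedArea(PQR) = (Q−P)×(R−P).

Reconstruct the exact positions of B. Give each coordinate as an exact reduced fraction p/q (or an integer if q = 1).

B = (-7, 9/2)

1. B_x = -7  [2·signedArea(BAD) = 1 ∩ BD · CA = 59/2]
2. B_y = 9/2  [2·signedArea(BAD) = 1 ∩ BD · CA = 59/2]
   → B = (-7, 9/2)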